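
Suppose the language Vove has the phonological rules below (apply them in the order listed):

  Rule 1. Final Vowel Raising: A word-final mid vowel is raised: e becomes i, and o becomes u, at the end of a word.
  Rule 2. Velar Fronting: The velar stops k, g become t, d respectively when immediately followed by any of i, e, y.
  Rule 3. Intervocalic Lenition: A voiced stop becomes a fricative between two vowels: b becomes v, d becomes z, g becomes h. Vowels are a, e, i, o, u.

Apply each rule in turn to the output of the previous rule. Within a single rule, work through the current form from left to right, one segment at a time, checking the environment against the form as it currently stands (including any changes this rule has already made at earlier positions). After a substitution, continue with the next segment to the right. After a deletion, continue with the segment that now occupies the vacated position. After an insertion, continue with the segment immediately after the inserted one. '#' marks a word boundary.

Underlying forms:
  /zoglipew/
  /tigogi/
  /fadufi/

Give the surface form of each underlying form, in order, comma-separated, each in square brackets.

/zoglipew/:
  Rule 1 Final Vowel Raising: no change — [zoglipew]
  Rule 2 Velar Fronting: no change — [zoglipew]
  Rule 3 Intervocalic Lenition: no change — [zoglipew]
/tigogi/:
  Rule 1 Final Vowel Raising: no change — [tigogi]
  Rule 2 Velar Fronting: [tigogi] → [tigodi]
  Rule 3 Intervocalic Lenition: [tigodi] → [tihozi]
/fadufi/:
  Rule 1 Final Vowel Raising: no change — [fadufi]
  Rule 2 Velar Fronting: no change — [fadufi]
  Rule 3 Intervocalic Lenition: [fadufi] → [fazufi]

[zoglipew], [tihozi], [fazufi]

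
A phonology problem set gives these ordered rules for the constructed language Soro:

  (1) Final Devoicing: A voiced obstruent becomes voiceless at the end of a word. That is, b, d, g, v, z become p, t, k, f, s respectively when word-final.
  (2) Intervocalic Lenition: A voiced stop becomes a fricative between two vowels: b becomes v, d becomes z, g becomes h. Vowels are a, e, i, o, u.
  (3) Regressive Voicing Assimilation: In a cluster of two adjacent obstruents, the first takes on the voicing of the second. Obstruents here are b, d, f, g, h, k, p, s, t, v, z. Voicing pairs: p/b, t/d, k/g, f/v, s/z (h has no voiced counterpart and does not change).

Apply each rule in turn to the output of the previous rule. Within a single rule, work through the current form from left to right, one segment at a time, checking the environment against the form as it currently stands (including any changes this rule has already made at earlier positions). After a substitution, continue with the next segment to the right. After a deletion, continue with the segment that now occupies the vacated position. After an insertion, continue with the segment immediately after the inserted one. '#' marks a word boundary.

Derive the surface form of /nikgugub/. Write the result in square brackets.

(1) Final Devoicing: [nikgugub] → [nikgugup]
(2) Intervocalic Lenition: [nikgugup] → [nikguhup]
(3) Regressive Voicing Assimilation: [nikguhup] → [nigguhup]

[nigguhup]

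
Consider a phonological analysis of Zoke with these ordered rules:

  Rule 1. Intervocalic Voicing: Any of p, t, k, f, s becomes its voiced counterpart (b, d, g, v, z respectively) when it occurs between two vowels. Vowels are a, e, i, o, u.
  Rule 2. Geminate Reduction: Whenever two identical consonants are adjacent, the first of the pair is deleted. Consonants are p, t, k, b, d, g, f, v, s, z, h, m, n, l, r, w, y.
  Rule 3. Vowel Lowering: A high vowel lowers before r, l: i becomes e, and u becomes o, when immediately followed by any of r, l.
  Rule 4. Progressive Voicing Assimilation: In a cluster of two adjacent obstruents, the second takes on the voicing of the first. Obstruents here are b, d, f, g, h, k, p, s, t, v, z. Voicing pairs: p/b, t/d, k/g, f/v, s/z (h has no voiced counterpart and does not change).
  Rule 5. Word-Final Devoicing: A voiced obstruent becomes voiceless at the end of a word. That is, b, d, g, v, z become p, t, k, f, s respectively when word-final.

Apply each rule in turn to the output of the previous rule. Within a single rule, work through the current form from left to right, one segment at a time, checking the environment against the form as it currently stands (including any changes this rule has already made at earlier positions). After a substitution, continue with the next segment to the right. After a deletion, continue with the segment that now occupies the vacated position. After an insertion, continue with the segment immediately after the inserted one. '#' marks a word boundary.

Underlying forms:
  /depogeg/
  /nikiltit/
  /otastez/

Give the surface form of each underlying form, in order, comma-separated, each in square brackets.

[debogek], [nigeltit], [odastes]

/depogeg/:
  Rule 1 Intervocalic Voicing: [depogeg] → [debogeg]
  Rule 2 Geminate Reduction: no change — [debogeg]
  Rule 3 Vowel Lowering: no change — [debogeg]
  Rule 4 Progressive Voicing Assimilation: no change — [debogeg]
  Rule 5 Word-Final Devoicing: [debogeg] → [debogek]
/nikiltit/:
  Rule 1 Intervocalic Voicing: [nikiltit] → [nigiltit]
  Rule 2 Geminate Reduction: no change — [nigiltit]
  Rule 3 Vowel Lowering: [nigiltit] → [nigeltit]
  Rule 4 Progressive Voicing Assimilation: no change — [nigeltit]
  Rule 5 Word-Final Devoicing: no change — [nigeltit]
/otastez/:
  Rule 1 Intervocalic Voicing: [otastez] → [odastez]
  Rule 2 Geminate Reduction: no change — [odastez]
  Rule 3 Vowel Lowering: no change — [odastez]
  Rule 4 Progressive Voicing Assimilation: no change — [odastez]
  Rule 5 Word-Final Devoicing: [odastez] → [odastes]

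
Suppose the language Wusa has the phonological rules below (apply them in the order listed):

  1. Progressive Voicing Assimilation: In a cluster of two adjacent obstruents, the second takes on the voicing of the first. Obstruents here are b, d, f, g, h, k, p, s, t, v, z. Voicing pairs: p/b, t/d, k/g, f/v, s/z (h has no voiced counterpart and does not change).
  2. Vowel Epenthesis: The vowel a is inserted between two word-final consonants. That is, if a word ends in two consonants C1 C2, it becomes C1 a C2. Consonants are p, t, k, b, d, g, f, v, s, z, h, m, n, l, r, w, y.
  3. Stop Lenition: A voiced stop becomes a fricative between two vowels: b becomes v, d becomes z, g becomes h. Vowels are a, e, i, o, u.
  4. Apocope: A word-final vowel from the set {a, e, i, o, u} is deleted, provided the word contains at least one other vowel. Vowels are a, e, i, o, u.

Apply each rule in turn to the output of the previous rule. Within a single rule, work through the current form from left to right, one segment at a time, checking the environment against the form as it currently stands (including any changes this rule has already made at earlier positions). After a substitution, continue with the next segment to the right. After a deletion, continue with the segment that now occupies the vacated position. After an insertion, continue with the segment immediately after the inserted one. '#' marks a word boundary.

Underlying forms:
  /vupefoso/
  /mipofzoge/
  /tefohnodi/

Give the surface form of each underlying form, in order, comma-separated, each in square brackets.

[vupefos], [mipofsoh], [tefohnoz]

/vupefoso/:
  1 Progressive Voicing Assimilation: no change — [vupefoso]
  2 Vowel Epenthesis: no change — [vupefoso]
  3 Stop Lenition: no change — [vupefoso]
  4 Apocope: [vupefoso] → [vupefos]
/mipofzoge/:
  1 Progressive Voicing Assimilation: [mipofzoge] → [mipofsoge]
  2 Vowel Epenthesis: no change — [mipofsoge]
  3 Stop Lenition: [mipofsoge] → [mipofsohe]
  4 Apocope: [mipofsohe] → [mipofsoh]
/tefohnodi/:
  1 Progressive Voicing Assimilation: no change — [tefohnodi]
  2 Vowel Epenthesis: no change — [tefohnodi]
  3 Stop Lenition: [tefohnodi] → [tefohnozi]
  4 Apocope: [tefohnozi] → [tefohnoz]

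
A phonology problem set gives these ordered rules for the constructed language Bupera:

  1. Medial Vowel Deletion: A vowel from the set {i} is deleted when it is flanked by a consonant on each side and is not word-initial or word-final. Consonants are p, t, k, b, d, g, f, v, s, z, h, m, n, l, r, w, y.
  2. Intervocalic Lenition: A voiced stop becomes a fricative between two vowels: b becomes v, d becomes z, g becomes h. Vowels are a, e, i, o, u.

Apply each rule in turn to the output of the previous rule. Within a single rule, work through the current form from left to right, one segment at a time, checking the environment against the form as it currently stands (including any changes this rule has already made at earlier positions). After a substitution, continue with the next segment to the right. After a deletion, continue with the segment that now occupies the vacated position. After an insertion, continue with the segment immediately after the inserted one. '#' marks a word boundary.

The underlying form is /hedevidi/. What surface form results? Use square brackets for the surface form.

[hezevdi]

1 Medial Vowel Deletion: [hedevidi] → [hedevdi]
2 Intervocalic Lenition: [hedevdi] → [hezevdi]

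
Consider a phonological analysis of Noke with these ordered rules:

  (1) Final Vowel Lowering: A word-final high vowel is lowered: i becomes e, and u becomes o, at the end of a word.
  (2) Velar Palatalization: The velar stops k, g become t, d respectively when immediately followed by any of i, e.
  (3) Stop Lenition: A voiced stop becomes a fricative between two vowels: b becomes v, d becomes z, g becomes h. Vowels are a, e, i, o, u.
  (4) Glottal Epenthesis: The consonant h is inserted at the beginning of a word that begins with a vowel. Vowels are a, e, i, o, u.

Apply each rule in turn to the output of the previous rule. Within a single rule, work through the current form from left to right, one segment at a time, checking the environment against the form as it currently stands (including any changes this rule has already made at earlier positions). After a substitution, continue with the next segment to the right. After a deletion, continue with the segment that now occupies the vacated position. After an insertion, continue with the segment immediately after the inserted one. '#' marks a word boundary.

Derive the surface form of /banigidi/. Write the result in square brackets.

[banizize]

(1) Final Vowel Lowering: [banigidi] → [banigide]
(2) Velar Palatalization: [banigide] → [banidide]
(3) Stop Lenition: [banidide] → [banizize]
(4) Glottal Epenthesis: no change — [banizize]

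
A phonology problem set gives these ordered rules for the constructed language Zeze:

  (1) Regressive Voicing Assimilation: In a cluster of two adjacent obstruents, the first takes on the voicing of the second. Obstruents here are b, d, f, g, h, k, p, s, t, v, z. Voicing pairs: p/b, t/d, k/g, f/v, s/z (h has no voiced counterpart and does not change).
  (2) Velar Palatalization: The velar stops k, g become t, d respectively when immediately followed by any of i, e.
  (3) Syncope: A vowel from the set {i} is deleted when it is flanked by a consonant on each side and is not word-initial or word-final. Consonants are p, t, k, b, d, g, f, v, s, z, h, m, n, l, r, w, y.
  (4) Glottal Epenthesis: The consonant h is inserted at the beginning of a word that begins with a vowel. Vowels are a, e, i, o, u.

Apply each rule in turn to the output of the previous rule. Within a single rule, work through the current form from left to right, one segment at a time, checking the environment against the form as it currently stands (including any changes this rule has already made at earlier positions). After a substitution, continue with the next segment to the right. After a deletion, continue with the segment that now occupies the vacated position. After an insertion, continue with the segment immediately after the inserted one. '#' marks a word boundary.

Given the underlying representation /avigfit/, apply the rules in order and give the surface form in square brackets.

(1) Regressive Voicing Assimilation: [avigfit] → [avikfit]
(2) Velar Palatalization: no change — [avikfit]
(3) Syncope: [avikfit] → [avkft]
(4) Glottal Epenthesis: [avkft] → [havkft]

[havkft]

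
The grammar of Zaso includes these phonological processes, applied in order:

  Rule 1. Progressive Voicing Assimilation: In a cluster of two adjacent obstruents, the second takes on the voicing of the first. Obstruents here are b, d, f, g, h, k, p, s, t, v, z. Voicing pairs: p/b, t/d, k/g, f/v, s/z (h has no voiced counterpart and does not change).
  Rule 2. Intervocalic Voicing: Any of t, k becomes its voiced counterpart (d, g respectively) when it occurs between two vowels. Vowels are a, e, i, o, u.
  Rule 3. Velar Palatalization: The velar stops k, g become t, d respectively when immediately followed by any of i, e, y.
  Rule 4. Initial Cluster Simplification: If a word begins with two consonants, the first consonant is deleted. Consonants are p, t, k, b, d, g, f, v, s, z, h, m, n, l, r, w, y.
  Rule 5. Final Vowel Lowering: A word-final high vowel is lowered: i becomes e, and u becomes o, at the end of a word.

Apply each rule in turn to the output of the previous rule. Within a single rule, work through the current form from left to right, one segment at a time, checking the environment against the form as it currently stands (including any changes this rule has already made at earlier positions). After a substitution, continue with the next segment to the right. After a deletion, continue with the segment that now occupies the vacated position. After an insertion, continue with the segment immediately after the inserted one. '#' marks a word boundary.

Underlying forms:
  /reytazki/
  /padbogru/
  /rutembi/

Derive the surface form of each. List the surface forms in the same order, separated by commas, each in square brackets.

/reytazki/:
  Rule 1 Progressive Voicing Assimilation: [reytazki] → [reytazgi]
  Rule 2 Intervocalic Voicing: no change — [reytazgi]
  Rule 3 Velar Palatalization: [reytazgi] → [reytazdi]
  Rule 4 Initial Cluster Simplification: no change — [reytazdi]
  Rule 5 Final Vowel Lowering: [reytazdi] → [reytazde]
/padbogru/:
  Rule 1 Progressive Voicing Assimilation: no change — [padbogru]
  Rule 2 Intervocalic Voicing: no change — [padbogru]
  Rule 3 Velar Palatalization: no change — [padbogru]
  Rule 4 Initial Cluster Simplification: no change — [padbogru]
  Rule 5 Final Vowel Lowering: [padbogru] → [padbogro]
/rutembi/:
  Rule 1 Progressive Voicing Assimilation: no change — [rutembi]
  Rule 2 Intervocalic Voicing: [rutembi] → [rudembi]
  Rule 3 Velar Palatalization: no change — [rudembi]
  Rule 4 Initial Cluster Simplification: no change — [rudembi]
  Rule 5 Final Vowel Lowering: [rudembi] → [rudembe]

[reytazde], [padbogro], [rudembe]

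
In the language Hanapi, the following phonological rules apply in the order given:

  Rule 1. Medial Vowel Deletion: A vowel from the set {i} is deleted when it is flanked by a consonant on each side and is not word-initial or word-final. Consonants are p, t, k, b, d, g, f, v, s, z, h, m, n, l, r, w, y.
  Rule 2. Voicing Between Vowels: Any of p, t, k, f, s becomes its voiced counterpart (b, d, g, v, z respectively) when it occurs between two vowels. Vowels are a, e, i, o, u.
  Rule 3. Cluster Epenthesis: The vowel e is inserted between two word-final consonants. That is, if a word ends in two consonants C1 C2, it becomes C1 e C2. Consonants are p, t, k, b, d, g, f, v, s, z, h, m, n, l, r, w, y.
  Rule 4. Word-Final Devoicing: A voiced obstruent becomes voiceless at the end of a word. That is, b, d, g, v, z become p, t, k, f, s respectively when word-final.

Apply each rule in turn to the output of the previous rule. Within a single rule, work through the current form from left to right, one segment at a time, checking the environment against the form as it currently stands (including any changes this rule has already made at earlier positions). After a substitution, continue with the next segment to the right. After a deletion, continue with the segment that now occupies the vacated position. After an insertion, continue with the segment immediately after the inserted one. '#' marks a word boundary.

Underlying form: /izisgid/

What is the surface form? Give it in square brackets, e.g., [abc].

Rule 1 Medial Vowel Deletion: [izisgid] → [izsgd]
Rule 2 Voicing Between Vowels: no change — [izsgd]
Rule 3 Cluster Epenthesis: [izsgd] → [izsged]
Rule 4 Word-Final Devoicing: [izsged] → [izsget]

[izsget]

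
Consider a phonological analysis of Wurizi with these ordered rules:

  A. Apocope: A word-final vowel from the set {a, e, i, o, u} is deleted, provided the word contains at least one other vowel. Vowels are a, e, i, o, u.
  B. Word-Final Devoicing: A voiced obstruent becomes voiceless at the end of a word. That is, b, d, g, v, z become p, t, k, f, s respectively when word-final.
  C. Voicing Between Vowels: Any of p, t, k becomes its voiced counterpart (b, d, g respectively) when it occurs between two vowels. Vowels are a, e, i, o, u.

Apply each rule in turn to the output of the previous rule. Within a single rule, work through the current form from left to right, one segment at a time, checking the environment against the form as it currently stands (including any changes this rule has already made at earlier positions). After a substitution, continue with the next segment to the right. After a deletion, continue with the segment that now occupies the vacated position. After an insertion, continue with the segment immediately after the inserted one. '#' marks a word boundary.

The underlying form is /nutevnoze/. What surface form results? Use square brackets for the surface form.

A Apocope: [nutevnoze] → [nutevnoz]
B Word-Final Devoicing: [nutevnoz] → [nutevnos]
C Voicing Between Vowels: [nutevnos] → [nudevnos]

[nudevnos]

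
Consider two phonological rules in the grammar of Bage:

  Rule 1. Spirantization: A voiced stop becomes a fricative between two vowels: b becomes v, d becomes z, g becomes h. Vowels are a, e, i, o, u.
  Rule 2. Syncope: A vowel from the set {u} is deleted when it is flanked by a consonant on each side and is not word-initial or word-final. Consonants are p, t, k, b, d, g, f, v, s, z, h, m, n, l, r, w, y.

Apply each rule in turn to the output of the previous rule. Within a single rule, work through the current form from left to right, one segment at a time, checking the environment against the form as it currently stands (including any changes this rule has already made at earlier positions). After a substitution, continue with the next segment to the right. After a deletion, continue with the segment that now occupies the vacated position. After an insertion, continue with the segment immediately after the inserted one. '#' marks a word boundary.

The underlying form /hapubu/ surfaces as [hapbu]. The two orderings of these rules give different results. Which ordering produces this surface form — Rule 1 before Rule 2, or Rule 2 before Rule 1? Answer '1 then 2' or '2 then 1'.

2 then 1

Order 1 then 2:
  1 Spirantization: [hapubu] → [hapuvu]
  2 Syncope: [hapuvu] → [hapvu]
  result: [hapvu]
Order 2 then 1:
  2 Syncope: [hapubu] → [hapbu]
  1 Spirantization: no change — [hapbu]
  result: [hapbu]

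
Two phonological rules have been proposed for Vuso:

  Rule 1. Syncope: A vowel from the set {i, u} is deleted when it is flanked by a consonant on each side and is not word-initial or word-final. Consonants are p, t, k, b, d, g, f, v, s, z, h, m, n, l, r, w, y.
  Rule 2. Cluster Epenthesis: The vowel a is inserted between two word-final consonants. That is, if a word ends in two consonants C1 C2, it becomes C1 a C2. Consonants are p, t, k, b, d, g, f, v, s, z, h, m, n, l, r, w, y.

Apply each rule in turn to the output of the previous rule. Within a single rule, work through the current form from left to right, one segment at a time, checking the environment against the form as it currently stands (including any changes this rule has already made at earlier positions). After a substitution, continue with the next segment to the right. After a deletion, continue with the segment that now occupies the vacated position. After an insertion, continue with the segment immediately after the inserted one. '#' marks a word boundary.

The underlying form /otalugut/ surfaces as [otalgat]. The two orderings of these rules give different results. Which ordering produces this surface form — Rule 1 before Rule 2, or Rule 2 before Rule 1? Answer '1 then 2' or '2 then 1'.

1 then 2

Order 1 then 2:
  1 Syncope: [otalugut] → [otalgt]
  2 Cluster Epenthesis: [otalgt] → [otalgat]
  result: [otalgat]
Order 2 then 1:
  2 Cluster Epenthesis: no change — [otalugut]
  1 Syncope: [otalugut] → [otalgt]
  result: [otalgt]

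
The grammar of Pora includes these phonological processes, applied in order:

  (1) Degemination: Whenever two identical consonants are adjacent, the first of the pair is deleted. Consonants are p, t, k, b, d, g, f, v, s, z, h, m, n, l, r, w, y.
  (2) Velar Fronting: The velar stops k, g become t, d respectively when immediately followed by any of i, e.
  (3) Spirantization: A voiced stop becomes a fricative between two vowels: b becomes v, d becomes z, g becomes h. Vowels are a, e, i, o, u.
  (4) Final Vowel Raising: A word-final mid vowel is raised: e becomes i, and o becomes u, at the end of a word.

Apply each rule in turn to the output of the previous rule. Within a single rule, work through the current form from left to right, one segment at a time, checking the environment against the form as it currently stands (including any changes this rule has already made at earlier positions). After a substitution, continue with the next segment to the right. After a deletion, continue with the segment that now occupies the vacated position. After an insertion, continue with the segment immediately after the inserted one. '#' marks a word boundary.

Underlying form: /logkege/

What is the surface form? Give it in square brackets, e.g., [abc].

(1) Degemination: no change — [logkege]
(2) Velar Fronting: [logkege] → [logtede]
(3) Spirantization: [logtede] → [logteze]
(4) Final Vowel Raising: [logteze] → [logtezi]

[logtezi]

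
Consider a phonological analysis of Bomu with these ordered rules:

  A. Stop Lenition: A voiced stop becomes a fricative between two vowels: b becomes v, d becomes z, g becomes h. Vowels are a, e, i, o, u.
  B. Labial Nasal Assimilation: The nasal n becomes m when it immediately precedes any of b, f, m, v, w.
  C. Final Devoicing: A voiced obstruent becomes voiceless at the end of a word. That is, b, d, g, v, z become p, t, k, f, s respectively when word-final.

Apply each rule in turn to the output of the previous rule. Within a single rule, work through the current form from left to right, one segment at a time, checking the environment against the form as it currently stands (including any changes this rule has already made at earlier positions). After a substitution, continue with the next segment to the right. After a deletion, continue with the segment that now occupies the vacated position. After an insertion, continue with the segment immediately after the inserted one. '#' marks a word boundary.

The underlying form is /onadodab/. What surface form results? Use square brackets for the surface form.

A Stop Lenition: [onadodab] → [onazozab]
B Labial Nasal Assimilation: no change — [onazozab]
C Final Devoicing: [onazozab] → [onazozap]

[onazozap]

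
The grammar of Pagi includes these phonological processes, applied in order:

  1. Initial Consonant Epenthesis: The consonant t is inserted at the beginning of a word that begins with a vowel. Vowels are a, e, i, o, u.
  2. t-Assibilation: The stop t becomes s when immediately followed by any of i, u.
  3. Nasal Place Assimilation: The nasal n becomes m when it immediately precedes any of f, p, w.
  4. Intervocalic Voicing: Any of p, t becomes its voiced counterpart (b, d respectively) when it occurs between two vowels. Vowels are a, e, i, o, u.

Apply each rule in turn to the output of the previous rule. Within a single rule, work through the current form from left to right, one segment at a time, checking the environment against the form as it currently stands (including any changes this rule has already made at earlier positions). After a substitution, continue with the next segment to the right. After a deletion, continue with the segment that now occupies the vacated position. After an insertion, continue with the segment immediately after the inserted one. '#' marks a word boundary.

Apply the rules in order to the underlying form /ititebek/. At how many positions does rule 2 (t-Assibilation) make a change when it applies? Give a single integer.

1 Initial Consonant Epenthesis: [ititebek] → [tititebek]
2 t-Assibilation: [tititebek] → [sisitebek]
3 Nasal Place Assimilation: no change — [sisitebek]
4 Intervocalic Voicing: [sisitebek] → [sisidebek]
Rule 2 changed 2 position(s).

2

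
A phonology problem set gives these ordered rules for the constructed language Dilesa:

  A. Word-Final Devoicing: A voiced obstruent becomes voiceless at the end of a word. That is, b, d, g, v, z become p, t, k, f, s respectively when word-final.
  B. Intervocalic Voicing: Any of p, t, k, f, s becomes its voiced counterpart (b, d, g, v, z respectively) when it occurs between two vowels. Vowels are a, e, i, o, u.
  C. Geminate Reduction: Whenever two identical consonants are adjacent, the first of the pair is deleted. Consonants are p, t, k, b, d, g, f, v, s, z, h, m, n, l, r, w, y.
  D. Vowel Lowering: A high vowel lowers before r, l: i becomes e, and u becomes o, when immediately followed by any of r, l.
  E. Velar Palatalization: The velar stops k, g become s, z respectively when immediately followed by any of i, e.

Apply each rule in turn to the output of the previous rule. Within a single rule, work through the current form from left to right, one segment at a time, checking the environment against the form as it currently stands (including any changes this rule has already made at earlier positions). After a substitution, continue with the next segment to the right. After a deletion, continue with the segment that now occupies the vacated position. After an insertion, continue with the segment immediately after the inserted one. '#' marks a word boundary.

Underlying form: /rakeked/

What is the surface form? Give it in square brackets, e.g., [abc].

A Word-Final Devoicing: [rakeked] → [rakeket]
B Intervocalic Voicing: [rakeket] → [rageget]
C Geminate Reduction: no change — [rageget]
D Vowel Lowering: no change — [rageget]
E Velar Palatalization: [rageget] → [razezet]

[razezet]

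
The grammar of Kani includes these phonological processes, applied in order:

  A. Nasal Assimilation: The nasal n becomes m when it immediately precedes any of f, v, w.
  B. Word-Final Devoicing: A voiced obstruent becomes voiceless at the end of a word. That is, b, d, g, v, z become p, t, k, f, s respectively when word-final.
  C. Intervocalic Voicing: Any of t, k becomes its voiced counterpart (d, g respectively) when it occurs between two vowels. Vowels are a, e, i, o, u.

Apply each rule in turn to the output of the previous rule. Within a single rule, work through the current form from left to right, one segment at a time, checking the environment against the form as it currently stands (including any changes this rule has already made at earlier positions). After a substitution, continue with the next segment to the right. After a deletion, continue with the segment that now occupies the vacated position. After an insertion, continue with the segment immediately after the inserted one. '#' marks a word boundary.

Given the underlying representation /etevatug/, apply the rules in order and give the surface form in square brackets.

[edevaduk]

A Nasal Assimilation: no change — [etevatug]
B Word-Final Devoicing: [etevatug] → [etevatuk]
C Intervocalic Voicing: [etevatuk] → [edevaduk]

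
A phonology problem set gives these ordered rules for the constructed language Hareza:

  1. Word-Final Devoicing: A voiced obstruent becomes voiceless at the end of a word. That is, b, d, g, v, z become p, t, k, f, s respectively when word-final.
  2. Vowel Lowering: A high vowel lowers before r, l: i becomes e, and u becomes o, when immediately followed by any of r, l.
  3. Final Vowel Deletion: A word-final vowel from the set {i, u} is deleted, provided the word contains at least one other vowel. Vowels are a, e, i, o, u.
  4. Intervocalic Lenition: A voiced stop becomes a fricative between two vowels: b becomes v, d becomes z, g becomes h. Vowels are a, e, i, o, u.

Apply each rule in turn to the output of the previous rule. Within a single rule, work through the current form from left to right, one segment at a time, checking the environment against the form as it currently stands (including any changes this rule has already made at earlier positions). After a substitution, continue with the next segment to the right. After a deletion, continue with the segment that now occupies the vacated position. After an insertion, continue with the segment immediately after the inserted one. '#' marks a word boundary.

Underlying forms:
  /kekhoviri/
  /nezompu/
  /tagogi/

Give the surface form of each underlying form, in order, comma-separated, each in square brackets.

[kekhover], [nezomp], [tahog]

/kekhoviri/:
  1 Word-Final Devoicing: no change — [kekhoviri]
  2 Vowel Lowering: [kekhoviri] → [kekhoveri]
  3 Final Vowel Deletion: [kekhoveri] → [kekhover]
  4 Intervocalic Lenition: no change — [kekhover]
/nezompu/:
  1 Word-Final Devoicing: no change — [nezompu]
  2 Vowel Lowering: no change — [nezompu]
  3 Final Vowel Deletion: [nezompu] → [nezomp]
  4 Intervocalic Lenition: no change — [nezomp]
/tagogi/:
  1 Word-Final Devoicing: no change — [tagogi]
  2 Vowel Lowering: no change — [tagogi]
  3 Final Vowel Deletion: [tagogi] → [tagog]
  4 Intervocalic Lenition: [tagog] → [tahog]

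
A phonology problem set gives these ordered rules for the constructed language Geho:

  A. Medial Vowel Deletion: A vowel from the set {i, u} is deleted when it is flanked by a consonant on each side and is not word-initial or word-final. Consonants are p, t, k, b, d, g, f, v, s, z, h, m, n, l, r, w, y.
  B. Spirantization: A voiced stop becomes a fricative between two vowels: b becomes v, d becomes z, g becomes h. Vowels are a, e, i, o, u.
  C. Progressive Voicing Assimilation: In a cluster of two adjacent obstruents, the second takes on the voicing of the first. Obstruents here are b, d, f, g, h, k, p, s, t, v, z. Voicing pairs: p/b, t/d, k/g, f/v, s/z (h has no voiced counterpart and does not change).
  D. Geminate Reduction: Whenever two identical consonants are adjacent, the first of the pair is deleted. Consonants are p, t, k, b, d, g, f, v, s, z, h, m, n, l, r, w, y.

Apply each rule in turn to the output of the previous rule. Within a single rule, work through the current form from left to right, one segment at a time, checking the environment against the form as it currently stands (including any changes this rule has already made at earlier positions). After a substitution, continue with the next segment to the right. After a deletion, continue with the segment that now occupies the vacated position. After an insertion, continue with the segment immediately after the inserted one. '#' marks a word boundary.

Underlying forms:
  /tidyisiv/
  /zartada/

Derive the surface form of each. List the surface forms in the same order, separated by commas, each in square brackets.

/tidyisiv/:
  A Medial Vowel Deletion: [tidyisiv] → [tdysv]
  B Spirantization: no change — [tdysv]
  C Progressive Voicing Assimilation: [tdysv] → [ttysf]
  D Geminate Reduction: [ttysf] → [tysf]
/zartada/:
  A Medial Vowel Deletion: no change — [zartada]
  B Spirantization: [zartada] → [zartaza]
  C Progressive Voicing Assimilation: no change — [zartaza]
  D Geminate Reduction: no change — [zartaza]

[tysf], [zartaza]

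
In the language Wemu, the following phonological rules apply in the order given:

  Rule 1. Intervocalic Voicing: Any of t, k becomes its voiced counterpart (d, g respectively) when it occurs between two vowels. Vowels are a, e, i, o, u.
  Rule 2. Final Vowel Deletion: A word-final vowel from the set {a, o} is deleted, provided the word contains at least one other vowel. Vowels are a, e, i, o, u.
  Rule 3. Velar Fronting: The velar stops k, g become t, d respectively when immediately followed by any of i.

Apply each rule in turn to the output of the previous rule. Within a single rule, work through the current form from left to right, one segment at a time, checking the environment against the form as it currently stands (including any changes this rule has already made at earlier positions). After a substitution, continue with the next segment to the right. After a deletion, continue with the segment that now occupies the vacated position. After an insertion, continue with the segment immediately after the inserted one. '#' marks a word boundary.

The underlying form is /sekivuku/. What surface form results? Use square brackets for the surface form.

[sedivugu]

Rule 1 Intervocalic Voicing: [sekivuku] → [segivugu]
Rule 2 Final Vowel Deletion: no change — [segivugu]
Rule 3 Velar Fronting: [segivugu] → [sedivugu]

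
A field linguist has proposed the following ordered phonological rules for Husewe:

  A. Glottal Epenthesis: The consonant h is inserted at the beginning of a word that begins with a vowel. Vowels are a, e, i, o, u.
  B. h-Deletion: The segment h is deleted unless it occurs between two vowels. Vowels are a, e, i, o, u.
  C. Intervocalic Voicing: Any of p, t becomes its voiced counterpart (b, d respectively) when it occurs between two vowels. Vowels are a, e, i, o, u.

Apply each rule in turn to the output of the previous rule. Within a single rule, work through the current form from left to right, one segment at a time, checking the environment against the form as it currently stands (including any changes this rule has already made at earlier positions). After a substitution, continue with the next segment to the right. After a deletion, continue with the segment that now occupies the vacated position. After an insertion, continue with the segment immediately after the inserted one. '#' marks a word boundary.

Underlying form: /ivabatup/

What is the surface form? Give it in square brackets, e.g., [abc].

[ivabadup]

A Glottal Epenthesis: [ivabatup] → [hivabatup]
B h-Deletion: [hivabatup] → [ivabatup]
C Intervocalic Voicing: [ivabatup] → [ivabadup]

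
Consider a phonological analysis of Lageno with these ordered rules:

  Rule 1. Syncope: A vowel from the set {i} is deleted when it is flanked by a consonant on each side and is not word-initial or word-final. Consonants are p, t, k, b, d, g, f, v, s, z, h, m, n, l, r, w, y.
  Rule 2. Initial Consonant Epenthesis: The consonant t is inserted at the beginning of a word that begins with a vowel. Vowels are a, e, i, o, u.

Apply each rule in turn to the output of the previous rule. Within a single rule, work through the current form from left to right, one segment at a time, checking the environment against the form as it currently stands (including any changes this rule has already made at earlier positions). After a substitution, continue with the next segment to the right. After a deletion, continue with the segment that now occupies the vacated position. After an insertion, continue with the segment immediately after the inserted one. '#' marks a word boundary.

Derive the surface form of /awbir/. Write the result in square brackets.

[tawbr]

Rule 1 Syncope: [awbir] → [awbr]
Rule 2 Initial Consonant Epenthesis: [awbr] → [tawbr]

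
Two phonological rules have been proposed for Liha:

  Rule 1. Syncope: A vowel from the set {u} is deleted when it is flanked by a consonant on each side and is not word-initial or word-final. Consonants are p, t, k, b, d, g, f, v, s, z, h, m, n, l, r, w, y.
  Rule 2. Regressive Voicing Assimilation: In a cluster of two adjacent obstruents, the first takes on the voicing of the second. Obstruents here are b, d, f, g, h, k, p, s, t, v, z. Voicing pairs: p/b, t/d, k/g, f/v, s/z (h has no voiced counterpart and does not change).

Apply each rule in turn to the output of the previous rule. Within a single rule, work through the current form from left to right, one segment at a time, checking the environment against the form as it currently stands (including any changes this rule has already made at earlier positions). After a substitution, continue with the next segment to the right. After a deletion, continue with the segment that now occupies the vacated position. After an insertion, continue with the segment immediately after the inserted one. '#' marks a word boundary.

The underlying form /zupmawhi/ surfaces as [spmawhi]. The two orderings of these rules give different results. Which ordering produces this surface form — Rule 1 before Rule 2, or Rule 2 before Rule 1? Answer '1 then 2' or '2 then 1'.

1 then 2

Order 1 then 2:
  1 Syncope: [zupmawhi] → [zpmawhi]
  2 Regressive Voicing Assimilation: [zpmawhi] → [spmawhi]
  result: [spmawhi]
Order 2 then 1:
  2 Regressive Voicing Assimilation: no change — [zupmawhi]
  1 Syncope: [zupmawhi] → [zpmawhi]
  result: [zpmawhi]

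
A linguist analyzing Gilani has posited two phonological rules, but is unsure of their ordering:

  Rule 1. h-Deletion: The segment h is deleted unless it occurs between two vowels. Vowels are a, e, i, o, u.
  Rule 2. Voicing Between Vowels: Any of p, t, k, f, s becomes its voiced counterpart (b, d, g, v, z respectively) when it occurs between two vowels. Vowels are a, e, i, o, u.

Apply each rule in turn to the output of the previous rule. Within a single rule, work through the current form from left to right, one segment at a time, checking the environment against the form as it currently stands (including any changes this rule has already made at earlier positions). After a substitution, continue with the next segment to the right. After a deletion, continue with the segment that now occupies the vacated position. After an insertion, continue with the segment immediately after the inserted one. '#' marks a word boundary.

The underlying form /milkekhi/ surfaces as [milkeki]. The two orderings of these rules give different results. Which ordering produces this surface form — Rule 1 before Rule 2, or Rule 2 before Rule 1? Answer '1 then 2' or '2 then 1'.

2 then 1

Order 1 then 2:
  1 h-Deletion: [milkekhi] → [milkeki]
  2 Voicing Between Vowels: [milkeki] → [milkegi]
  result: [milkegi]
Order 2 then 1:
  2 Voicing Between Vowels: no change — [milkekhi]
  1 h-Deletion: [milkekhi] → [milkeki]
  result: [milkeki]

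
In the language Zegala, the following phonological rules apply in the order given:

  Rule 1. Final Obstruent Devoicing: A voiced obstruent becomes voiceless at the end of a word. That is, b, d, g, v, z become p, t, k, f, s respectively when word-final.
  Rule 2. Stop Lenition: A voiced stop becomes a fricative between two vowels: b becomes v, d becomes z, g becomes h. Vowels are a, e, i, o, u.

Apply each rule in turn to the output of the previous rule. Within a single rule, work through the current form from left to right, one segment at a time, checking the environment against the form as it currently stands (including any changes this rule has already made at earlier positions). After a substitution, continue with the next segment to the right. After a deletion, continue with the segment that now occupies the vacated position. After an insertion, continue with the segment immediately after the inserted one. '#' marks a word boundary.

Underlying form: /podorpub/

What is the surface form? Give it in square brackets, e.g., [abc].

[pozorpup]

Rule 1 Final Obstruent Devoicing: [podorpub] → [podorpup]
Rule 2 Stop Lenition: [podorpup] → [pozorpup]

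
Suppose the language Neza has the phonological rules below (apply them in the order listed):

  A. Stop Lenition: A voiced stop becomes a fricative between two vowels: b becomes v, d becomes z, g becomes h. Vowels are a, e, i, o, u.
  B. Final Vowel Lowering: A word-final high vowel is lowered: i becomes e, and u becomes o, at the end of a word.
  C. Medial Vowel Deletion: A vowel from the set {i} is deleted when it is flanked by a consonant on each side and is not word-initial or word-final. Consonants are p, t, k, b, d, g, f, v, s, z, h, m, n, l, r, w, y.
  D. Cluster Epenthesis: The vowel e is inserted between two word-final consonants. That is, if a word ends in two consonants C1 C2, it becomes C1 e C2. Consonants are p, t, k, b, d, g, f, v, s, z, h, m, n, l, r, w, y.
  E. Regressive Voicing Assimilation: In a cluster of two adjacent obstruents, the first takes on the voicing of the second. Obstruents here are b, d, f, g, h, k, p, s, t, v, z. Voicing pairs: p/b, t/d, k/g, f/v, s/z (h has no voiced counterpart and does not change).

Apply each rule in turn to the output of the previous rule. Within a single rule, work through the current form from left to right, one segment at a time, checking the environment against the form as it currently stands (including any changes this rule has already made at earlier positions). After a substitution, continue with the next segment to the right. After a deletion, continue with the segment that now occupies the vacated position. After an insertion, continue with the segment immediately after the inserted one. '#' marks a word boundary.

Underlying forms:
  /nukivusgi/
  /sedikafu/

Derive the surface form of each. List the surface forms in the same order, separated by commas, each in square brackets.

[nugvuzge], [seskafo]

/nukivusgi/:
  A Stop Lenition: no change — [nukivusgi]
  B Final Vowel Lowering: [nukivusgi] → [nukivusge]
  C Medial Vowel Deletion: [nukivusge] → [nukvusge]
  D Cluster Epenthesis: no change — [nukvusge]
  E Regressive Voicing Assimilation: [nukvusge] → [nugvuzge]
/sedikafu/:
  A Stop Lenition: [sedikafu] → [sezikafu]
  B Final Vowel Lowering: [sezikafu] → [sezikafo]
  C Medial Vowel Deletion: [sezikafo] → [sezkafo]
  D Cluster Epenthesis: no change — [sezkafo]
  E Regressive Voicing Assimilation: [sezkafo] → [seskafo]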